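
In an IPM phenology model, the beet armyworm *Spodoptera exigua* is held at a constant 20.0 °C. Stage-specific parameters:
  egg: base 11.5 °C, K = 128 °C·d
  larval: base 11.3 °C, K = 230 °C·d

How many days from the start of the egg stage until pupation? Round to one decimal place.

egg: 128 / (20.0 − 11.5) = 128 / 8.5 = 15.059 d.
larval: 230 / (20.0 − 11.3) = 230 / 8.7 = 26.437 d.
Sum = 41.496 ≈ 41.5 days.

41.5 days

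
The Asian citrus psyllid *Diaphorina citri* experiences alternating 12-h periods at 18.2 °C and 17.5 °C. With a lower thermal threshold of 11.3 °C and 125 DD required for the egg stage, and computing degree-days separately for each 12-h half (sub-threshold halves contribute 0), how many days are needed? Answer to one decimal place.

19.1 days

Day half: max(0, 18.2 − 11.3) × 0.5 = 6.9 × 0.5 = 3.45 DD.
Night half: max(0, 17.5 − 11.3) × 0.5 = 6.2 × 0.5 = 3.10 DD.
Per 24 h: 6.55 DD/day.
Duration = 125 / 6.55 = 19.084 ≈ 19.1 days.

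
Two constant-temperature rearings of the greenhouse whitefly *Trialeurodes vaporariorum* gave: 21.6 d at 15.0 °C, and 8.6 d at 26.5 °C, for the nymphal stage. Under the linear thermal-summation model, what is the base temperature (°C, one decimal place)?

7.4 °C

Linear rate model ⇒ the product D·(T − T_b) is constant across temperatures.
21.6·(15.0 − T_b) = 8.6·(26.5 − T_b)
T_b = (21.6·15.0 − 8.6·26.5) / (21.6 − 8.6) = 96.10 / 13.0 = 7.392 °C ≈ 7.4 °C.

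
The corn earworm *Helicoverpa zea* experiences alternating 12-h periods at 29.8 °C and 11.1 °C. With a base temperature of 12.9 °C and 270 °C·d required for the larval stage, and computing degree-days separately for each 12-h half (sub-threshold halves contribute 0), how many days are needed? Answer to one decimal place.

Day half: max(0, 29.8 − 12.9) × 0.5 = 16.9 × 0.5 = 8.45 DD.
Night half: max(0, 11.1 − 12.9) × 0.5 = 0.0 × 0.5 = 0.00 DD.
Per 24 h: 8.45 DD/day.
Duration = 270 / 8.45 = 31.953 ≈ 32.0 days.

32.0 days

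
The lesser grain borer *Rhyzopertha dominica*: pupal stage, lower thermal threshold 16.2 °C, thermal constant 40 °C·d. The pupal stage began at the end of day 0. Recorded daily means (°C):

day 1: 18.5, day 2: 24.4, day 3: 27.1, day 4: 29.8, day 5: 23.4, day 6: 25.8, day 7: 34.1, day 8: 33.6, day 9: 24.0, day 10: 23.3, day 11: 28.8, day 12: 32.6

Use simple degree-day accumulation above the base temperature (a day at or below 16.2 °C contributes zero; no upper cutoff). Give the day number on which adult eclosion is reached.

day 5

Daily DD above 16.2 °C: 2.3, 8.2, 10.9, 13.6, 7.2, 9.6, 17.9, 17.4, 7.8, 7.1, 12.6, 16.4.
Cumulative: 2.3, 10.5, 21.4, 35.0, 42.2, 51.8, 69.7, 87.1, 94.9, 102.0, 114.6, 131.0.
The total first reaches 40 DD on day 5.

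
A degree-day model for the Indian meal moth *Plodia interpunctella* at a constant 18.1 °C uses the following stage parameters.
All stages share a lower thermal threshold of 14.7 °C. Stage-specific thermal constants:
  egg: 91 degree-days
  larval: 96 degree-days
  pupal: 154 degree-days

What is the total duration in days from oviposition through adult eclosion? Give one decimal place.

100.3 days

Daily accumulation at 18.1 °C = 18.1 − 14.7 = 3.4 DD/day.
Total K = 91 + 96 + 154 = 341 DD.
Total duration = 341 / 3.4 = 100.294 ≈ 100.3 days.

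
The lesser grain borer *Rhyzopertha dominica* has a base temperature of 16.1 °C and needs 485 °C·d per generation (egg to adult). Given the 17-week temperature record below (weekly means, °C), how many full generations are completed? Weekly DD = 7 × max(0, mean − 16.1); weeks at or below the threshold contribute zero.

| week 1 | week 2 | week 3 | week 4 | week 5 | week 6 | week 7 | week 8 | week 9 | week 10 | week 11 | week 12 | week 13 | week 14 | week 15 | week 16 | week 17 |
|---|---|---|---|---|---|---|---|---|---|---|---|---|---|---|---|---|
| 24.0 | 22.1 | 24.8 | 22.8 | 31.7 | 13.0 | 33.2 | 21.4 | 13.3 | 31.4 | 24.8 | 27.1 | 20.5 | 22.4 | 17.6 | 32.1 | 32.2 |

2 generations

Weekly DD (7 × max(0, T̄ − 16.1)): 55.3, 42.0, 60.9, 46.9, 109.2, 0.0, 119.7, 37.1, 0.0, 107.1, 60.9, 77.0, 30.8, 44.1, 10.5, 112.0, 112.7.
Season total = 1026.2 DD.
Complete generations = ⌊1026.2 / 485⌋ = 2.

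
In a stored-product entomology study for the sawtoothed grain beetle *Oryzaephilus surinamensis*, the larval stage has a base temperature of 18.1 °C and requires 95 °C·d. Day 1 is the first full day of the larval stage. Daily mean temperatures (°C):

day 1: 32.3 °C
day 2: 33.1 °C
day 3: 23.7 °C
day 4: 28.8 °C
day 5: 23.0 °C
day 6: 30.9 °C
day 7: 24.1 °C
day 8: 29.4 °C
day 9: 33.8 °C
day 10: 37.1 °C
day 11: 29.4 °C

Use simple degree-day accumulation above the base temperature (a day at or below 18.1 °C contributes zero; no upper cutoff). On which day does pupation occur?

day 9

Daily DD above 18.1 °C: 14.2, 15.0, 5.6, 10.7, 4.9, 12.8, 6.0, 11.3, 15.7, 19.0, 11.3.
Cumulative: 14.2, 29.2, 34.8, 45.5, 50.4, 63.2, 69.2, 80.5, 96.2, 115.2, 126.5.
The total first reaches 95 DD on day 9.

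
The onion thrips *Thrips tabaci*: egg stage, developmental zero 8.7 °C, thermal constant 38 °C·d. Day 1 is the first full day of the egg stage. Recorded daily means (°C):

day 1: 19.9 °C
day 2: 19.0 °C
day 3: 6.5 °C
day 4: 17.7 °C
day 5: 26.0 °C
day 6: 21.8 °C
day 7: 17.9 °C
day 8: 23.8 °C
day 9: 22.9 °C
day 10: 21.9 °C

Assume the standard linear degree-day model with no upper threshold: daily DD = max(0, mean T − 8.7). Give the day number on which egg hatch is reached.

day 5

Daily DD above 8.7 °C: 11.2, 10.3, 0.0, 9.0, 17.3, 13.1, 9.2, 15.1, 14.2, 13.2.
Cumulative: 11.2, 21.5, 21.5, 30.5, 47.8, 60.9, 70.1, 85.2, 99.4, 112.6.
The total first reaches 38 DD on day 5.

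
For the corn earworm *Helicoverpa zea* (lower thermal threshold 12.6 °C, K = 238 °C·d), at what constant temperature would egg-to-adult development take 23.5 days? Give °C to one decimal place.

22.7 °C

Required daily accumulation = 238 / 23.5 = 10.128 DD/day.
T = T_base + 10.128 = 12.6 + 10.128 = 22.728 ≈ 22.7 °C.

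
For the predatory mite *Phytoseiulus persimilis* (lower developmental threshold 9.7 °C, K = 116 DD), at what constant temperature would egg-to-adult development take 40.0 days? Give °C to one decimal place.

12.6 °C

Required daily accumulation = 116 / 40.0 = 2.900 DD/day.
T = T_base + 2.900 = 9.7 + 2.900 = 12.600 ≈ 12.6 °C.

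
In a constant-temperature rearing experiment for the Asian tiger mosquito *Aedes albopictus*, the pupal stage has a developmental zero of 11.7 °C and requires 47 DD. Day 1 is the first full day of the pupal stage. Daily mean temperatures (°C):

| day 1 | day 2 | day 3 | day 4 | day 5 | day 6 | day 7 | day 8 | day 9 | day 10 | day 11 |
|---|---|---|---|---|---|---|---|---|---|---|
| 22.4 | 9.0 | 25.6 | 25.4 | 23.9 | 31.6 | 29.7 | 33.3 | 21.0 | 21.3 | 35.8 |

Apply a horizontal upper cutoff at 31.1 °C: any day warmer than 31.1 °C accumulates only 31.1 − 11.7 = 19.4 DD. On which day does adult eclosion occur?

day 5

Daily DD above 11.7 °C (capped at 19.4): 10.7, 0.0, 13.9, 13.7, 12.2, 19.4, 18.0, 19.4, 9.3, 9.6, 19.4.
Cumulative: 10.7, 10.7, 24.6, 38.3, 50.5, 69.9, 87.9, 107.3, 116.6, 126.2, 145.6.
The total first reaches 47 DD on day 5.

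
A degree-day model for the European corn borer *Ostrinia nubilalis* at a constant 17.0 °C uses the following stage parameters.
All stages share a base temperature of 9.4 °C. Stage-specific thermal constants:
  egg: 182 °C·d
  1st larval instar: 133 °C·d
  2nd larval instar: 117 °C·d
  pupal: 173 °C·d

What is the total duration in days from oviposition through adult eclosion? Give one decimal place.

Daily accumulation at 17.0 °C = 17.0 − 9.4 = 7.6 DD/day.
Total K = 182 + 133 + 117 + 173 = 605 DD.
Total duration = 605 / 7.6 = 79.605 ≈ 79.6 days.

79.6 days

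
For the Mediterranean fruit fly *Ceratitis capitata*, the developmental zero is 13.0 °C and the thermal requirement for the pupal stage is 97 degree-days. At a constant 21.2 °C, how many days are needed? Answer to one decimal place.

11.8 days

Daily accumulation = 21.2 − 13.0 = 8.2 DD/day.
Duration = 97 / 8.2 = 11.829 ≈ 11.8 days.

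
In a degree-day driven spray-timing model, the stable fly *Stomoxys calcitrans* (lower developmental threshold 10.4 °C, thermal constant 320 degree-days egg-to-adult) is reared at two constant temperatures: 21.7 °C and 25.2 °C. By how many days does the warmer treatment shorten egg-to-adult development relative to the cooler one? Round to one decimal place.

6.7 days

At 21.7 °C: 320 / (21.7 − 10.4) = 320 / 11.3 = 28.319 d.
At 25.2 °C: 320 / (25.2 − 10.4) = 320 / 14.8 = 21.622 d.
Difference = |28.319 − 21.622| = 6.697 ≈ 6.7 days.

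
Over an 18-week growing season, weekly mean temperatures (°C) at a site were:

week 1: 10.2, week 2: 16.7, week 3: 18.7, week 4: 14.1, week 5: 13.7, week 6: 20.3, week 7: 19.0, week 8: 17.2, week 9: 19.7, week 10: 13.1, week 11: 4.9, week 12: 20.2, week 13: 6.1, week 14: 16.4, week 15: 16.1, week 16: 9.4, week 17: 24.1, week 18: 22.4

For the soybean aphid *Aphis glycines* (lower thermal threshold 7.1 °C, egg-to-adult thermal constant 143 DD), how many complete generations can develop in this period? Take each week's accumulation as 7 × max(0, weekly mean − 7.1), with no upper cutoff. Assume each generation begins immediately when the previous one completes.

Weekly DD (7 × max(0, T̄ − 7.1)): 21.7, 67.2, 81.2, 49.0, 46.2, 92.4, 83.3, 70.7, 88.2, 42.0, 0.0, 91.7, 0.0, 65.1, 63.0, 16.1, 119.0, 107.1.
Season total = 1103.9 DD.
Complete generations = ⌊1103.9 / 143⌋ = 7.

7 generations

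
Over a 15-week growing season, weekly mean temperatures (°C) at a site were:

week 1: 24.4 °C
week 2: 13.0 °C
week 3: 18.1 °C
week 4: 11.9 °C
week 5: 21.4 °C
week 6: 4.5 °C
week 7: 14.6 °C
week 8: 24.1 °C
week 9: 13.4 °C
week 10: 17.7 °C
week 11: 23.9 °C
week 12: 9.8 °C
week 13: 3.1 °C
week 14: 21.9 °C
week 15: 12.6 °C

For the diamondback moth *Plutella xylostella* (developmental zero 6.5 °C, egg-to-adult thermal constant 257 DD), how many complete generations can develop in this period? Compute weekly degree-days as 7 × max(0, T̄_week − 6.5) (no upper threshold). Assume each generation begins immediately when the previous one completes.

3 generations

Weekly DD (7 × max(0, T̄ − 6.5)): 125.3, 45.5, 81.2, 37.8, 104.3, 0.0, 56.7, 123.2, 48.3, 78.4, 121.8, 23.1, 0.0, 107.8, 42.7.
Season total = 996.1 DD.
Complete generations = ⌊996.1 / 257⌋ = 3.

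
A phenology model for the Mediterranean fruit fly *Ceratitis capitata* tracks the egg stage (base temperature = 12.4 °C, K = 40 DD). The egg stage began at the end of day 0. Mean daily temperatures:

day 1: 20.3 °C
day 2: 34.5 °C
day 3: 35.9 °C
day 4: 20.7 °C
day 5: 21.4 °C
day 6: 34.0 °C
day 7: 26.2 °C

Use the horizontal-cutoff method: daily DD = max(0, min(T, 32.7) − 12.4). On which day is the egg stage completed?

Daily DD above 12.4 °C (capped at 20.3): 7.9, 20.3, 20.3, 8.3, 9.0, 20.3, 13.8.
Cumulative: 7.9, 28.2, 48.5, 56.8, 65.8, 86.1, 99.9.
The total first reaches 40 DD on day 3.

day 3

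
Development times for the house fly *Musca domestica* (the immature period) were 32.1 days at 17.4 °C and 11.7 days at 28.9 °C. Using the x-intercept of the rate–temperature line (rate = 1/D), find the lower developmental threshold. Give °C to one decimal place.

10.8 °C

Under the model K = D·(T − T_b), so D₁·(T₁ − T_b) = D₂·(T₂ − T_b).
32.1·(17.4 − T_b) = 11.7·(28.9 − T_b)
T_b = (32.1·17.4 − 11.7·28.9) / (32.1 − 11.7) = 220.41 / 20.4 = 10.804 °C ≈ 10.8 °C.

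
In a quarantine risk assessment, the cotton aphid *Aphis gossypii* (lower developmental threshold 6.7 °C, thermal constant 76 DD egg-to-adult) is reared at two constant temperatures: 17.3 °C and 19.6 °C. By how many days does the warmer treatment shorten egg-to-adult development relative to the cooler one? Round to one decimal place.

At 17.3 °C: 76 / (17.3 − 6.7) = 76 / 10.6 = 7.170 d.
At 19.6 °C: 76 / (19.6 − 6.7) = 76 / 12.9 = 5.891 d.
Difference = |7.170 − 5.891| = 1.278 ≈ 1.3 days.

1.3 days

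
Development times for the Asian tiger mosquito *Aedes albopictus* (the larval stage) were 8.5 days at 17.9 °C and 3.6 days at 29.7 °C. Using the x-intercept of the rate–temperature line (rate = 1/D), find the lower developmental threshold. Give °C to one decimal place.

9.2 °C

Equal thermal constants: D₁(T₁ − T_b) = D₂(T₂ − T_b).
8.5·(17.9 − T_b) = 3.6·(29.7 − T_b)
T_b = (8.5·17.9 − 3.6·29.7) / (8.5 − 3.6) = 45.23 / 4.9 = 9.231 °C ≈ 9.2 °C.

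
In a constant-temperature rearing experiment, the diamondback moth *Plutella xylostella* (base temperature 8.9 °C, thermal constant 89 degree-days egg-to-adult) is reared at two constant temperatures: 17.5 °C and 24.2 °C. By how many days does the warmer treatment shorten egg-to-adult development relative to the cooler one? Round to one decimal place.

4.5 days

At 17.5 °C: 89 / (17.5 − 8.9) = 89 / 8.6 = 10.349 d.
At 24.2 °C: 89 / (24.2 − 8.9) = 89 / 15.3 = 5.817 d.
Difference = |10.349 − 5.817| = 4.532 ≈ 4.5 days.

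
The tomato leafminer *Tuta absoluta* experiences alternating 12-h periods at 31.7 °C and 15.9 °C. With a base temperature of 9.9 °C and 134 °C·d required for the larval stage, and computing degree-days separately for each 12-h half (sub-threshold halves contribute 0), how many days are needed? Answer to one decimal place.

9.6 days

Day half: max(0, 31.7 − 9.9) × 0.5 = 21.8 × 0.5 = 10.90 DD.
Night half: max(0, 15.9 − 9.9) × 0.5 = 6.0 × 0.5 = 3.00 DD.
Per 24 h: 13.90 DD/day.
Duration = 134 / 13.90 = 9.640 ≈ 9.6 days.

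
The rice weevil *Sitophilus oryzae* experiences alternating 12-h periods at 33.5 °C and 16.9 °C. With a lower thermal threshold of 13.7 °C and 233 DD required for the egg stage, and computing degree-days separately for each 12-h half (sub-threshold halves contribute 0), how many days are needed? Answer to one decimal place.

20.3 days

Day half: max(0, 33.5 − 13.7) × 0.5 = 19.8 × 0.5 = 9.90 DD.
Night half: max(0, 16.9 − 13.7) × 0.5 = 3.2 × 0.5 = 1.60 DD.
Per 24 h: 11.50 DD/day.
Duration = 233 / 11.50 = 20.261 ≈ 20.3 days.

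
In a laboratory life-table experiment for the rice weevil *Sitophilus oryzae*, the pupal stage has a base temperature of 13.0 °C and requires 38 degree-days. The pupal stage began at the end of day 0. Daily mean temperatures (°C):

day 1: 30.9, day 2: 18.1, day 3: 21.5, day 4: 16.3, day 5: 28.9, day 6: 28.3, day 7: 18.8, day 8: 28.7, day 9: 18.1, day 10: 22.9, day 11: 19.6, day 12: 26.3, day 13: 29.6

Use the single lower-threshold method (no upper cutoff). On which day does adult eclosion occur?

Daily DD above 13.0 °C: 17.9, 5.1, 8.5, 3.3, 15.9, 15.3, 5.8, 15.7, 5.1, 9.9, 6.6, 13.3, 16.6.
Cumulative: 17.9, 23.0, 31.5, 34.8, 50.7, 66.0, 71.8, 87.5, 92.6, 102.5, 109.1, 122.4, 139.0.
The total first reaches 38 DD on day 5.

day 5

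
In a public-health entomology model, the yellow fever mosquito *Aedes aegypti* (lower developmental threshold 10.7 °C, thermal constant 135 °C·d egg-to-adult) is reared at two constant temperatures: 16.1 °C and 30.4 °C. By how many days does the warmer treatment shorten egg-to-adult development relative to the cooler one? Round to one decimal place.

18.1 days

At 16.1 °C: 135 / (16.1 − 10.7) = 135 / 5.4 = 25.000 d.
At 30.4 °C: 135 / (30.4 − 10.7) = 135 / 19.7 = 6.853 d.
Difference = |25.000 − 6.853| = 18.147 ≈ 18.1 days.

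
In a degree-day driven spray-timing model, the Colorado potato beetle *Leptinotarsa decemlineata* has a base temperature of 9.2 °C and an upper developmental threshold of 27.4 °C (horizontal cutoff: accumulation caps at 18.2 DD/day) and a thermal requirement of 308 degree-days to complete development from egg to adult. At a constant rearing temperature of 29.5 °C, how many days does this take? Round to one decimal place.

16.9 days

Temperature 29.5 °C exceeds the upper threshold, so daily accumulation caps at 27.4 − 9.2 = 18.2 DD/day.
Duration = 308 / 18.2 = 16.923 ≈ 16.9 days.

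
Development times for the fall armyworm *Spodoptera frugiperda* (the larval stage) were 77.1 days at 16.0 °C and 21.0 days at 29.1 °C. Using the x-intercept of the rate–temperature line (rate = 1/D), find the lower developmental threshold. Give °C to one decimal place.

11.1 °C

Equal thermal constants: D₁(T₁ − T_b) = D₂(T₂ − T_b).
77.1·(16.0 − T_b) = 21.0·(29.1 − T_b)
T_b = (77.1·16.0 − 21.0·29.1) / (77.1 − 21.0) = 622.50 / 56.1 = 11.096 °C ≈ 11.1 °C.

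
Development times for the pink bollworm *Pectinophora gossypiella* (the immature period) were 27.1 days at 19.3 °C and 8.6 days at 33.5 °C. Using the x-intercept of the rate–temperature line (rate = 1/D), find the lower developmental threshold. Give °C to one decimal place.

Under the model K = D·(T − T_b), so D₁·(T₁ − T_b) = D₂·(T₂ − T_b).
27.1·(19.3 − T_b) = 8.6·(33.5 − T_b)
T_b = (27.1·19.3 − 8.6·33.5) / (27.1 − 8.6) = 234.93 / 18.5 = 12.699 °C ≈ 12.7 °C.

12.7 °C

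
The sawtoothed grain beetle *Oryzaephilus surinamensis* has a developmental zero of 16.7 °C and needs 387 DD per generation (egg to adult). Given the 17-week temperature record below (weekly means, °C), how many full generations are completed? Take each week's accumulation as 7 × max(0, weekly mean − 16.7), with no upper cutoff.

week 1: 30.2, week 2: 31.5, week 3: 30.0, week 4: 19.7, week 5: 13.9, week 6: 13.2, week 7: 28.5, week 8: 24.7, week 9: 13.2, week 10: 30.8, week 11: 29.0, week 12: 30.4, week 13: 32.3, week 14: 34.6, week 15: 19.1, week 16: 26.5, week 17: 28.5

Weekly DD (7 × max(0, T̄ − 16.7)): 94.5, 103.6, 93.1, 21.0, 0.0, 0.0, 82.6, 56.0, 0.0, 98.7, 86.1, 95.9, 109.2, 125.3, 16.8, 68.6, 82.6.
Season total = 1134.0 DD.
Complete generations = ⌊1134.0 / 387⌋ = 2.

2 generations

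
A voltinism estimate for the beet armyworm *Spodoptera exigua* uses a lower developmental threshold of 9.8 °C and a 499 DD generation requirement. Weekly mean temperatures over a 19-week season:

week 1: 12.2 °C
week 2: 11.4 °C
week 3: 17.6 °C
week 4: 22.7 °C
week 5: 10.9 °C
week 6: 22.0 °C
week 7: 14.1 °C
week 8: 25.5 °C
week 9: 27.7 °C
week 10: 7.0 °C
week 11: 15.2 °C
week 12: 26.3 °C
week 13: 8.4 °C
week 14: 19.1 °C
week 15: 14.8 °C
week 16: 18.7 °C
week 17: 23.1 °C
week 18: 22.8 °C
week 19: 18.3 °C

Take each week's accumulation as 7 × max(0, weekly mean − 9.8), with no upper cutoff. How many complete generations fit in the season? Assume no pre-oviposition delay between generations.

2 generations

Weekly DD (7 × max(0, T̄ − 9.8)): 16.8, 11.2, 54.6, 90.3, 7.7, 85.4, 30.1, 109.9, 125.3, 0.0, 37.8, 115.5, 0.0, 65.1, 35.0, 62.3, 93.1, 91.0, 59.5.
Season total = 1090.6 DD.
Complete generations = ⌊1090.6 / 499⌋ = 2.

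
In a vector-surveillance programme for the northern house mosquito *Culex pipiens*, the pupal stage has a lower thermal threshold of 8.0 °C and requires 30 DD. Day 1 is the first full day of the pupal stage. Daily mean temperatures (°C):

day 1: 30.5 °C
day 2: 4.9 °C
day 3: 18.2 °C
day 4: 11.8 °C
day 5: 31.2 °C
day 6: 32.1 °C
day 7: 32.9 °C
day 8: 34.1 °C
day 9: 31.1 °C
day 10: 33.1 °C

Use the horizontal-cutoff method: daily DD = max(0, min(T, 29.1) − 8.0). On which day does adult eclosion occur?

day 3

Daily DD above 8.0 °C (capped at 21.1): 21.1, 0.0, 10.2, 3.8, 21.1, 21.1, 21.1, 21.1, 21.1, 21.1.
Cumulative: 21.1, 21.1, 31.3, 35.1, 56.2, 77.3, 98.4, 119.5, 140.6, 161.7.
The total first reaches 30 DD on day 3.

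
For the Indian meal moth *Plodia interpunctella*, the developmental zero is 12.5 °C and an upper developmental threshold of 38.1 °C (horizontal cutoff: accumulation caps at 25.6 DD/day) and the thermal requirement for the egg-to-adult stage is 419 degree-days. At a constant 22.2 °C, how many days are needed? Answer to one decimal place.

43.2 days

Daily accumulation = 22.2 − 12.5 = 9.7 DD/day.
Duration = 419 / 9.7 = 43.196 ≈ 43.2 days.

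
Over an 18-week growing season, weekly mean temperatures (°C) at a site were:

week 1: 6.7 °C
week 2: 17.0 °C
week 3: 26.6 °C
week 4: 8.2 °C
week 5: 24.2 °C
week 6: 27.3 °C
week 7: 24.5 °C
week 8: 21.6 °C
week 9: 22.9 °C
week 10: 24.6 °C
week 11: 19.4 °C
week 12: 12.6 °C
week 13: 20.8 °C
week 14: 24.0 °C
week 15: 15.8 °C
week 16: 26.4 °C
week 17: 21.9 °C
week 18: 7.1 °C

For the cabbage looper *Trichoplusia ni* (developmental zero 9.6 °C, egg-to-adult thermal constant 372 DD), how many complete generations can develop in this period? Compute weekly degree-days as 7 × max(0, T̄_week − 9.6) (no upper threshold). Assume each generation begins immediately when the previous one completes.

Weekly DD (7 × max(0, T̄ − 9.6)): 0.0, 51.8, 119.0, 0.0, 102.2, 123.9, 104.3, 84.0, 93.1, 105.0, 68.6, 21.0, 78.4, 100.8, 43.4, 117.6, 86.1, 0.0.
Season total = 1299.2 DD.
Complete generations = ⌊1299.2 / 372⌋ = 3.

3 generations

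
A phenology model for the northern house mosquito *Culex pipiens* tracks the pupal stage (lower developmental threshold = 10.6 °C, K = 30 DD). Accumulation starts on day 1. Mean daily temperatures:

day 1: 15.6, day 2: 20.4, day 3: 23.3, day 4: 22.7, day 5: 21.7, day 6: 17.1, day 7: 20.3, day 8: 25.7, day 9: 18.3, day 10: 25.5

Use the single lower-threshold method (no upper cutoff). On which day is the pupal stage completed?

Daily DD above 10.6 °C: 5.0, 9.8, 12.7, 12.1, 11.1, 6.5, 9.7, 15.1, 7.7, 14.9.
Cumulative: 5.0, 14.8, 27.5, 39.6, 50.7, 57.2, 66.9, 82.0, 89.7, 104.6.
The total first reaches 30 DD on day 4.

day 4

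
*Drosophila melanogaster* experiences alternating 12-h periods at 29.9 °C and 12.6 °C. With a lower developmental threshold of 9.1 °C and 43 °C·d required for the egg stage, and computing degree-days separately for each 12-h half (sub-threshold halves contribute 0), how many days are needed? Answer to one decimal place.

Day half: max(0, 29.9 − 9.1) × 0.5 = 20.8 × 0.5 = 10.40 DD.
Night half: max(0, 12.6 − 9.1) × 0.5 = 3.5 × 0.5 = 1.75 DD.
Per 24 h: 12.15 DD/day.
Duration = 43 / 12.15 = 3.539 ≈ 3.5 days.

3.5 days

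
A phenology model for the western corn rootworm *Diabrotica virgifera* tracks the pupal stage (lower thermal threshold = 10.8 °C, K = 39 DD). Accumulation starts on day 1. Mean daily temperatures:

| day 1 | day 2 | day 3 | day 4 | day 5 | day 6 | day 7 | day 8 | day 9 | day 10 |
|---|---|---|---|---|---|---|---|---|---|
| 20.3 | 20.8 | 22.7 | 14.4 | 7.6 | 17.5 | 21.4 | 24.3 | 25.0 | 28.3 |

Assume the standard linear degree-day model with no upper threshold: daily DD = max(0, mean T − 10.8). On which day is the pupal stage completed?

day 6

Daily DD above 10.8 °C: 9.5, 10.0, 11.9, 3.6, 0.0, 6.7, 10.6, 13.5, 14.2, 17.5.
Cumulative: 9.5, 19.5, 31.4, 35.0, 35.0, 41.7, 52.3, 65.8, 80.0, 97.5.
The total first reaches 39 DD on day 6.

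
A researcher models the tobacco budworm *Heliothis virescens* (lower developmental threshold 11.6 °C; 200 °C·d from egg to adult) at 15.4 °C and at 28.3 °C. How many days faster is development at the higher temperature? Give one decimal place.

At 15.4 °C: 200 / (15.4 − 11.6) = 200 / 3.8 = 52.632 d.
At 28.3 °C: 200 / (28.3 − 11.6) = 200 / 16.7 = 11.976 d.
Difference = |52.632 − 11.976| = 40.656 ≈ 40.7 days.

40.7 days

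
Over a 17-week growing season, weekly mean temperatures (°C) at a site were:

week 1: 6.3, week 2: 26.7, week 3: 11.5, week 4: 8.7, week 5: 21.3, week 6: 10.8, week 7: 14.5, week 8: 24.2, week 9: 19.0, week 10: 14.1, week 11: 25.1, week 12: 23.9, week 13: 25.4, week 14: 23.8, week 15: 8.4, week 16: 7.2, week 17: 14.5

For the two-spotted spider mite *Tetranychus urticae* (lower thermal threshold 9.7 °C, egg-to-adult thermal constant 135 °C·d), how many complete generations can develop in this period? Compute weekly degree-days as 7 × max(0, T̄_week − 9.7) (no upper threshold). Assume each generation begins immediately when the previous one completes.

6 generations

Weekly DD (7 × max(0, T̄ − 9.7)): 0.0, 119.0, 12.6, 0.0, 81.2, 7.7, 33.6, 101.5, 65.1, 30.8, 107.8, 99.4, 109.9, 98.7, 0.0, 0.0, 33.6.
Season total = 900.9 DD.
Complete generations = ⌊900.9 / 135⌋ = 6.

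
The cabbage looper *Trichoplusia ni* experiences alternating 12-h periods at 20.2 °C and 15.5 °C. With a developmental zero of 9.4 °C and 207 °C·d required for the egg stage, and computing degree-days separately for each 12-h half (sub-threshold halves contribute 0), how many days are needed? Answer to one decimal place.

24.5 days

Day half: max(0, 20.2 − 9.4) × 0.5 = 10.8 × 0.5 = 5.40 DD.
Night half: max(0, 15.5 − 9.4) × 0.5 = 6.1 × 0.5 = 3.05 DD.
Per 24 h: 8.45 DD/day.
Duration = 207 / 8.45 = 24.497 ≈ 24.5 days.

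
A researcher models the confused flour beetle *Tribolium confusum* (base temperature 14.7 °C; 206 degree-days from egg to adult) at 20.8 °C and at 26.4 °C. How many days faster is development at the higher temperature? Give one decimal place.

At 20.8 °C: 206 / (20.8 − 14.7) = 206 / 6.1 = 33.770 d.
At 26.4 °C: 206 / (26.4 − 14.7) = 206 / 11.7 = 17.607 d.
Difference = |33.770 − 17.607| = 16.164 ≈ 16.2 days.

16.2 days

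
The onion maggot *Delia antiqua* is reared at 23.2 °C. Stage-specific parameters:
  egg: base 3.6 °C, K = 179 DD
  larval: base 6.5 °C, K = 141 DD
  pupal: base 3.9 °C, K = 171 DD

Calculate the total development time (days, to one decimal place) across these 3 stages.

egg: 179 / (23.2 − 3.6) = 179 / 19.6 = 9.133 d.
larval: 141 / (23.2 − 6.5) = 141 / 16.7 = 8.443 d.
pupal: 171 / (23.2 − 3.9) = 171 / 19.3 = 8.860 d.
Sum = 26.436 ≈ 26.4 days.

26.4 days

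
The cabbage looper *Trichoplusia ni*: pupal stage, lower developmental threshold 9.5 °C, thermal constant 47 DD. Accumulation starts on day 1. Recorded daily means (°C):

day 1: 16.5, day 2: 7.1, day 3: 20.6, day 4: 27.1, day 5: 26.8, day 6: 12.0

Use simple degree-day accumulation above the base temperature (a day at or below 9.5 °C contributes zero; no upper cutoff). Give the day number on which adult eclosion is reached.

Daily DD above 9.5 °C: 7.0, 0.0, 11.1, 17.6, 17.3, 2.5.
Cumulative: 7.0, 7.0, 18.1, 35.7, 53.0, 55.5.
The total first reaches 47 DD on day 5.

day 5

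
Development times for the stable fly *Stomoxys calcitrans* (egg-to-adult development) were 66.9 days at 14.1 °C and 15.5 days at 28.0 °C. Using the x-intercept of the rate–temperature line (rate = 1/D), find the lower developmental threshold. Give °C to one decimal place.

Equal thermal constants: D₁(T₁ − T_b) = D₂(T₂ − T_b).
66.9·(14.1 − T_b) = 15.5·(28.0 − T_b)
T_b = (66.9·14.1 − 15.5·28.0) / (66.9 − 15.5) = 509.29 / 51.4 = 9.908 °C ≈ 9.9 °C.

9.9 °C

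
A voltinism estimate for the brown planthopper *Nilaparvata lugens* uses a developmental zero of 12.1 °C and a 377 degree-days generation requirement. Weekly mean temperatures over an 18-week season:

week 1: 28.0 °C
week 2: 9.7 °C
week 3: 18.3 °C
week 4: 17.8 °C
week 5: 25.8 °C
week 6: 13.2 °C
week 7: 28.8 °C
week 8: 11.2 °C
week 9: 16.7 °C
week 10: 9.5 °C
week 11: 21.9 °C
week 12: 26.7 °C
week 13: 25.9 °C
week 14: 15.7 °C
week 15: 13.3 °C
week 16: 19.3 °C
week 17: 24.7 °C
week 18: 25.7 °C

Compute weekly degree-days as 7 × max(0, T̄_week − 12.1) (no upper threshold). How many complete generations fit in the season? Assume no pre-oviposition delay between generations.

Weekly DD (7 × max(0, T̄ − 12.1)): 111.3, 0.0, 43.4, 39.9, 95.9, 7.7, 116.9, 0.0, 32.2, 0.0, 68.6, 102.2, 96.6, 25.2, 8.4, 50.4, 88.2, 95.2.
Season total = 982.1 DD.
Complete generations = ⌊982.1 / 377⌋ = 2.

2 generations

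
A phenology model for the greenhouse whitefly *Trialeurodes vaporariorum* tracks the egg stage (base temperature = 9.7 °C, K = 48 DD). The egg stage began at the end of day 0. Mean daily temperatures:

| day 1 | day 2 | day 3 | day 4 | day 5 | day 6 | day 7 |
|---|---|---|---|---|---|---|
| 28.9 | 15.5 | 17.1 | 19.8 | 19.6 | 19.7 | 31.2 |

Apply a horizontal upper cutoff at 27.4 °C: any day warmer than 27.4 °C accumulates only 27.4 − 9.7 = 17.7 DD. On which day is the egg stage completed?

day 5

Daily DD above 9.7 °C (capped at 17.7): 17.7, 5.8, 7.4, 10.1, 9.9, 10.0, 17.7.
Cumulative: 17.7, 23.5, 30.9, 41.0, 50.9, 60.9, 78.6.
The total first reaches 48 DD on day 5.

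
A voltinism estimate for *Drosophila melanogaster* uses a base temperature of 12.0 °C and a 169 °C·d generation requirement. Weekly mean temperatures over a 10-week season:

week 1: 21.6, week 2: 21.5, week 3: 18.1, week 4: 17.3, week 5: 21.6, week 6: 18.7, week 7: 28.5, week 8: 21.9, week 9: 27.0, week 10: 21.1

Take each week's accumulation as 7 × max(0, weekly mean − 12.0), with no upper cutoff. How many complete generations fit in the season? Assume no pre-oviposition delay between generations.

Weekly DD (7 × max(0, T̄ − 12.0)): 67.2, 66.5, 42.7, 37.1, 67.2, 46.9, 115.5, 69.3, 105.0, 63.7.
Season total = 681.1 DD.
Complete generations = ⌊681.1 / 169⌋ = 4.

4 generations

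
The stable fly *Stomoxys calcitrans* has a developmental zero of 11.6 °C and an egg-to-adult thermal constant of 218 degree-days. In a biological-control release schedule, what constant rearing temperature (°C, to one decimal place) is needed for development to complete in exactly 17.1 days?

24.3 °C

Required daily accumulation = 218 / 17.1 = 12.749 DD/day.
T = T_base + 12.749 = 11.6 + 12.749 = 24.349 ≈ 24.3 °C.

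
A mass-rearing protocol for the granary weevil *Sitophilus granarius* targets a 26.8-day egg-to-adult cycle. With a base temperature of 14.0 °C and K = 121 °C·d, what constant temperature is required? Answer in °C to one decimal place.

18.5 °C

Required daily accumulation = 121 / 26.8 = 4.515 DD/day.
T = T_base + 4.515 = 14.0 + 4.515 = 18.515 ≈ 18.5 °C.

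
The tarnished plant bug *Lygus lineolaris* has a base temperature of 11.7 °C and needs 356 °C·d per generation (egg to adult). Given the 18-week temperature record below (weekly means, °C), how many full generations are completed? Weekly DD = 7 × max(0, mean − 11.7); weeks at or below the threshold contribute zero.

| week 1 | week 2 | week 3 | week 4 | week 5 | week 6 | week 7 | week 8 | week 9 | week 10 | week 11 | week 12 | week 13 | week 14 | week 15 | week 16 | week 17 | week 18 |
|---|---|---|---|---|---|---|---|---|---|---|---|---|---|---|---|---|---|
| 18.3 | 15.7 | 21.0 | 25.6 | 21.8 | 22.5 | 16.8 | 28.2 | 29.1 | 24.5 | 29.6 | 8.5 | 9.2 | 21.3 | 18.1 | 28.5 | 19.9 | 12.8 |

Weekly DD (7 × max(0, T̄ − 11.7)): 46.2, 28.0, 65.1, 97.3, 70.7, 75.6, 35.7, 115.5, 121.8, 89.6, 125.3, 0.0, 0.0, 67.2, 44.8, 117.6, 57.4, 7.7.
Season total = 1165.5 DD.
Complete generations = ⌊1165.5 / 356⌋ = 3.

3 generations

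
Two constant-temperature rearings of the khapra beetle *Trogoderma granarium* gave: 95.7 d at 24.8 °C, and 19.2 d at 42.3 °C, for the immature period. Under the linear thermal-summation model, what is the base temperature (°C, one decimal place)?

20.4 °C

Equal thermal constants: D₁(T₁ − T_b) = D₂(T₂ − T_b).
95.7·(24.8 − T_b) = 19.2·(42.3 − T_b)
T_b = (95.7·24.8 − 19.2·42.3) / (95.7 − 19.2) = 1561.20 / 76.5 = 20.408 °C ≈ 20.4 °C.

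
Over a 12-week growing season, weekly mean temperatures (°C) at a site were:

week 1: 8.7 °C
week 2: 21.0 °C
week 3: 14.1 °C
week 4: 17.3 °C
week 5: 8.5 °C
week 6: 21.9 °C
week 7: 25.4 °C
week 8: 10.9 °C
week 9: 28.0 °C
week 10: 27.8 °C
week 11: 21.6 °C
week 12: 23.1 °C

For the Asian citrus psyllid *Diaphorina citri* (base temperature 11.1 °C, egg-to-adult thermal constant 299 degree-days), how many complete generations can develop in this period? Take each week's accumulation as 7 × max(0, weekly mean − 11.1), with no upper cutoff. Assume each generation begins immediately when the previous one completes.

Weekly DD (7 × max(0, T̄ − 11.1)): 0.0, 69.3, 21.0, 43.4, 0.0, 75.6, 100.1, 0.0, 118.3, 116.9, 73.5, 84.0.
Season total = 702.1 DD.
Complete generations = ⌊702.1 / 299⌋ = 2.

2 generations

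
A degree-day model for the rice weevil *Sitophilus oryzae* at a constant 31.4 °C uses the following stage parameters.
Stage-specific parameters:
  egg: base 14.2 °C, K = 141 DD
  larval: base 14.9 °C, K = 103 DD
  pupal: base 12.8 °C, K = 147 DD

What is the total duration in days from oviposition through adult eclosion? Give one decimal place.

22.3 days

egg: 141 / (31.4 − 14.2) = 141 / 17.2 = 8.198 d.
larval: 103 / (31.4 − 14.9) = 103 / 16.5 = 6.242 d.
pupal: 147 / (31.4 − 12.8) = 147 / 18.6 = 7.903 d.
Sum = 22.343 ≈ 22.3 days.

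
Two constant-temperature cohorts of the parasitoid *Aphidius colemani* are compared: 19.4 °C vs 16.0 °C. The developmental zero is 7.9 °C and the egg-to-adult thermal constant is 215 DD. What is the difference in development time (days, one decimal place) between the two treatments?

At 19.4 °C: 215 / (19.4 − 7.9) = 215 / 11.5 = 18.696 d.
At 16.0 °C: 215 / (16.0 − 7.9) = 215 / 8.1 = 26.543 d.
Difference = |18.696 − 26.543| = 7.848 ≈ 7.8 days.

7.8 days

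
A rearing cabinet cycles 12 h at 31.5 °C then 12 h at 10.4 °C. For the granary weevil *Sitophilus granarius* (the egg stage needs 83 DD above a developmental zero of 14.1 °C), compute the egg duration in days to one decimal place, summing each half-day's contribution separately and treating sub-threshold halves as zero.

Day half: max(0, 31.5 − 14.1) × 0.5 = 17.4 × 0.5 = 8.70 DD.
Night half: max(0, 10.4 − 14.1) × 0.5 = 0.0 × 0.5 = 0.00 DD.
Per 24 h: 8.70 DD/day.
Duration = 83 / 8.70 = 9.540 ≈ 9.5 days.

9.5 days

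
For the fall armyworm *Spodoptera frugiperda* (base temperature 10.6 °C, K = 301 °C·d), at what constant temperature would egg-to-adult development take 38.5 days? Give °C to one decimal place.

18.4 °C

Required daily accumulation = 301 / 38.5 = 7.818 DD/day.
T = T_base + 7.818 = 10.6 + 7.818 = 18.418 ≈ 18.4 °C.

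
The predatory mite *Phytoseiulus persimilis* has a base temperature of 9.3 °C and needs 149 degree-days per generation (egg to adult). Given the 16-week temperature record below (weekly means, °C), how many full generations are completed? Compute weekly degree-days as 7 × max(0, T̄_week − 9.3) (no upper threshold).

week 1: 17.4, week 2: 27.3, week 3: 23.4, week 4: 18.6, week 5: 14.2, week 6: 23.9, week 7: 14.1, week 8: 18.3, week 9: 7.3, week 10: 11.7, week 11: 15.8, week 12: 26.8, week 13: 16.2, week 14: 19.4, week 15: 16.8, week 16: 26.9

Weekly DD (7 × max(0, T̄ − 9.3)): 56.7, 126.0, 98.7, 65.1, 34.3, 102.2, 33.6, 63.0, 0.0, 16.8, 45.5, 122.5, 48.3, 70.7, 52.5, 123.2.
Season total = 1059.1 DD.
Complete generations = ⌊1059.1 / 149⌋ = 7.

7 generations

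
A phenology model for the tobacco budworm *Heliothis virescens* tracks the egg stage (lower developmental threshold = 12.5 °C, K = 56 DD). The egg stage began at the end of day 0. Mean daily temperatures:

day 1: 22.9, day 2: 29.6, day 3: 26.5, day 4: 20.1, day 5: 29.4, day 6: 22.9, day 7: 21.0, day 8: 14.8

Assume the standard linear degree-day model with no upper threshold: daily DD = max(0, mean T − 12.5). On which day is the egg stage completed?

Daily DD above 12.5 °C: 10.4, 17.1, 14.0, 7.6, 16.9, 10.4, 8.5, 2.3.
Cumulative: 10.4, 27.5, 41.5, 49.1, 66.0, 76.4, 84.9, 87.2.
The total first reaches 56 DD on day 5.

day 5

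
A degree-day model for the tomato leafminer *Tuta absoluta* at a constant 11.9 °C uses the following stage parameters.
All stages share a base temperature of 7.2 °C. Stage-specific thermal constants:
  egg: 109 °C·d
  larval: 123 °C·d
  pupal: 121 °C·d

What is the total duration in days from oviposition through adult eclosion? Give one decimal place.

75.1 days

Daily accumulation at 11.9 °C = 11.9 − 7.2 = 4.7 DD/day.
Total K = 109 + 123 + 121 = 353 DD.
Total duration = 353 / 4.7 = 75.106 ≈ 75.1 days.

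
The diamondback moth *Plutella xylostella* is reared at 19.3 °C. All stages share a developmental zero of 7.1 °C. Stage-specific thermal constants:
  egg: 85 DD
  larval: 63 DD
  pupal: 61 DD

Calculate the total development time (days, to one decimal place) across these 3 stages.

17.1 days

Daily accumulation at 19.3 °C = 19.3 − 7.1 = 12.2 DD/day.
Total K = 85 + 63 + 61 = 209 DD.
Total duration = 209 / 12.2 = 17.131 ≈ 17.1 days.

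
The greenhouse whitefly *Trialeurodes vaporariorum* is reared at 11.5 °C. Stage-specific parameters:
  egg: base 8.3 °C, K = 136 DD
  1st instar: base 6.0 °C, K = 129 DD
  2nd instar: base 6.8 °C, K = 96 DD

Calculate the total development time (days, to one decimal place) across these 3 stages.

86.4 days

egg: 136 / (11.5 − 8.3) = 136 / 3.2 = 42.500 d.
1st instar: 129 / (11.5 − 6.0) = 129 / 5.5 = 23.455 d.
2nd instar: 96 / (11.5 − 6.8) = 96 / 4.7 = 20.426 d.
Sum = 86.380 ≈ 86.4 days.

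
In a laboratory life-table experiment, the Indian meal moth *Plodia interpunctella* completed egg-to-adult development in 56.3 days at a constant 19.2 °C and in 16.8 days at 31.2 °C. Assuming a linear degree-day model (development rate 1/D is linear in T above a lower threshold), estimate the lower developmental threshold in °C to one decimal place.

14.1 °C

Equal thermal constants: D₁(T₁ − T_b) = D₂(T₂ − T_b).
56.3·(19.2 − T_b) = 16.8·(31.2 − T_b)
T_b = (56.3·19.2 − 16.8·31.2) / (56.3 − 16.8) = 556.80 / 39.5 = 14.096 °C ≈ 14.1 °C.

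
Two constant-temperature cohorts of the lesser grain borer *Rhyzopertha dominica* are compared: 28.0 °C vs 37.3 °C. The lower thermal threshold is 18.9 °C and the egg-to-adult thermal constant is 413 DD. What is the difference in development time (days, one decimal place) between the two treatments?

22.9 days

At 28.0 °C: 413 / (28.0 − 18.9) = 413 / 9.1 = 45.385 d.
At 37.3 °C: 413 / (37.3 − 18.9) = 413 / 18.4 = 22.446 d.
Difference = |45.385 − 22.446| = 22.939 ≈ 22.9 days.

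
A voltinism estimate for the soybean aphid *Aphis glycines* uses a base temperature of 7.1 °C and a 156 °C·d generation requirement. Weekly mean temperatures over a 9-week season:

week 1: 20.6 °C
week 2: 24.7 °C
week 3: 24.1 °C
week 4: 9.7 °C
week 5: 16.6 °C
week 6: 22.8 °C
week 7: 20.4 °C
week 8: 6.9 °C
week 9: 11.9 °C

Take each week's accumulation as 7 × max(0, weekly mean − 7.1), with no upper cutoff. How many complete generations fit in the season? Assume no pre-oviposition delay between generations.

4 generations

Weekly DD (7 × max(0, T̄ − 7.1)): 94.5, 123.2, 119.0, 18.2, 66.5, 109.9, 93.1, 0.0, 33.6.
Season total = 658.0 DD.
Complete generations = ⌊658.0 / 156⌋ = 4.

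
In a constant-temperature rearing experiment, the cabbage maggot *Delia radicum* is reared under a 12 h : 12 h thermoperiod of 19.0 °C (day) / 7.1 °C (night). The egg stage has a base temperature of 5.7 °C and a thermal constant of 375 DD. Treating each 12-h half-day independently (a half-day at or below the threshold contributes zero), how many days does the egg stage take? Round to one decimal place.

51.0 days

Day half: max(0, 19.0 − 5.7) × 0.5 = 13.3 × 0.5 = 6.65 DD.
Night half: max(0, 7.1 − 5.7) × 0.5 = 1.4 × 0.5 = 0.70 DD.
Per 24 h: 7.35 DD/day.
Duration = 375 / 7.35 = 51.020 ≈ 51.0 days.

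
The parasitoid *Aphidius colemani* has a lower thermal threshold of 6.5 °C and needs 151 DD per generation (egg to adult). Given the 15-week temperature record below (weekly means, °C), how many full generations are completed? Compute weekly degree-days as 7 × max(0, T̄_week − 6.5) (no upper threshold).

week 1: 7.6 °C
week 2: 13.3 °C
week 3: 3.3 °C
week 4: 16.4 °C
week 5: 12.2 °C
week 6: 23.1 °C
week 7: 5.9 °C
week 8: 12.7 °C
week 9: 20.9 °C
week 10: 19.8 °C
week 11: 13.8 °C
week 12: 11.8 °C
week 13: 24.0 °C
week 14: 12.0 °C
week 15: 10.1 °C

5 generations

Weekly DD (7 × max(0, T̄ − 6.5)): 7.7, 47.6, 0.0, 69.3, 39.9, 116.2, 0.0, 43.4, 100.8, 93.1, 51.1, 37.1, 122.5, 38.5, 25.2.
Season total = 792.4 DD.
Complete generations = ⌊792.4 / 151⌋ = 5.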